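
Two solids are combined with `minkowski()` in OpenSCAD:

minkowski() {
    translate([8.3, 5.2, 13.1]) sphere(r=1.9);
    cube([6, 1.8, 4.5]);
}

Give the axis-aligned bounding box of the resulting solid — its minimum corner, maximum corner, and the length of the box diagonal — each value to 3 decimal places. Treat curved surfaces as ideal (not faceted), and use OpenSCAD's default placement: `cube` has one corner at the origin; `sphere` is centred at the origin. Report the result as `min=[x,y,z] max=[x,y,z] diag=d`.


A = translate([8.3, 5.2, 13.1]) sphere(r=1.9) → bbox [6.4,3.3,11.2] .. [10.2,7.1,15]
B = cube([6, 1.8, 4.5]) → bbox [0,0,0] .. [6,1.8,4.5]
lo = A.lo+B.lo = [6.4+0, 3.3+0, 11.2+0] = [6.400,3.300,11.200]
hi = A.hi+B.hi = [10.2+6, 7.1+1.8, 15+4.5] = [16.200,8.900,19.500]
diag = √(9.8²+5.6²+8.3²) = √196.29 = 14.010

min=[6.400,3.300,11.200] max=[16.200,8.900,19.500] diag=14.010


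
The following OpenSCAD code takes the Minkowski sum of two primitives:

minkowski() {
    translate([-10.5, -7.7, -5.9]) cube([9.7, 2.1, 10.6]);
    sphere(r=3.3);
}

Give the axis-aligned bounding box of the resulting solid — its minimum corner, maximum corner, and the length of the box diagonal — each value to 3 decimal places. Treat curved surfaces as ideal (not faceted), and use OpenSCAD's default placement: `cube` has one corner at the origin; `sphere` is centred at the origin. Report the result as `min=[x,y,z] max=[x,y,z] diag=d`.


A = translate([-10.5, -7.7, -5.9]) cube([9.7, 2.1, 10.6]) → bbox [-10.5,-7.7,-5.9] .. [-0.8,-5.6,4.7]
B = sphere(r=3.3) → bbox [-3.3,-3.3,-3.3] .. [3.3,3.3,3.3]
lo = A.lo+B.lo = [-10.5-3.3, -7.7-3.3, -5.9-3.3] = [-13.800,-11.000,-9.200]
hi = A.hi+B.hi = [-0.8+3.3, -5.6+3.3, 4.7+3.3] = [2.500,-2.300,8.000]
diag = √(16.3²+8.7²+17.2²) = √637.22 = 25.243

min=[-13.800,-11.000,-9.200] max=[2.500,-2.300,8.000] diag=25.243


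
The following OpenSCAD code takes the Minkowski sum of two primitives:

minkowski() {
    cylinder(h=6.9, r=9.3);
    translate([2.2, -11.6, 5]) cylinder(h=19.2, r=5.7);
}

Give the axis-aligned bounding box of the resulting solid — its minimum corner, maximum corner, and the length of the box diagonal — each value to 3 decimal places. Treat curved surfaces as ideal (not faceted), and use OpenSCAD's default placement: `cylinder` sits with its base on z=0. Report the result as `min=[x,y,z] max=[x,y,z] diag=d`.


A = translate([2.2, -11.6, 5]) cylinder(h=19.2, r=5.7) → bbox [-3.5,-17.3,5] .. [7.9,-5.9,24.2]
B = cylinder(h=6.9, r=9.3) → bbox [-9.3,-9.3,0] .. [9.3,9.3,6.9]
lo = A.lo+B.lo = [-3.5-9.3, -17.3-9.3, 5+0] = [-12.800,-26.600,5.000]
hi = A.hi+B.hi = [7.9+9.3, -5.9+9.3, 24.2+6.9] = [17.200,3.400,31.100]
diag = √(30²+30²+26.1²) = √2481.21 = 49.812

min=[-12.800,-26.600,5.000] max=[17.200,3.400,31.100] diag=49.812


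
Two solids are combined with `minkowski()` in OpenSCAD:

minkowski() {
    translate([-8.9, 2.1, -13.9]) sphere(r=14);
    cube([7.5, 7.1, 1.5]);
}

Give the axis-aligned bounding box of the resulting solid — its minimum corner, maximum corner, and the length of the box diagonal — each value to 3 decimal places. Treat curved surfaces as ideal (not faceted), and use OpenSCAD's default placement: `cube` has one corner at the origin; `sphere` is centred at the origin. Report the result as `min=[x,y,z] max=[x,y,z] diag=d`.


min=[-22.900,-11.900,-27.900] max=[12.600,23.200,1.600] diag=57.987

A = translate([-8.9, 2.1, -13.9]) sphere(r=14) → bbox [-22.9,-11.9,-27.9] .. [5.1,16.1,0.1]
B = cube([7.5, 7.1, 1.5]) → bbox [0,0,0] .. [7.5,7.1,1.5]
lo = A.lo+B.lo = [-22.9+0, -11.9+0, -27.9+0] = [-22.900,-11.900,-27.900]
hi = A.hi+B.hi = [5.1+7.5, 16.1+7.1, 0.1+1.5] = [12.600,23.200,1.600]
diag = √(35.5²+35.1²+29.5²) = √3362.51 = 57.987


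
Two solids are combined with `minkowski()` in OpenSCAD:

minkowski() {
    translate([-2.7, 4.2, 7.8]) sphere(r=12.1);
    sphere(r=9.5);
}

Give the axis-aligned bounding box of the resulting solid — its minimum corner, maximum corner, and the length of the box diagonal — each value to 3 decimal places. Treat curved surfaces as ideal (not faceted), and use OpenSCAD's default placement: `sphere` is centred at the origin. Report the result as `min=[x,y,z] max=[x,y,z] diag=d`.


A = translate([-2.7, 4.2, 7.8]) sphere(r=12.1) → bbox [-14.8,-7.9,-4.3] .. [9.4,16.3,19.9]
B = sphere(r=9.5) → bbox [-9.5,-9.5,-9.5] .. [9.5,9.5,9.5]
lo = A.lo+B.lo = [-14.8-9.5, -7.9-9.5, -4.3-9.5] = [-24.300,-17.400,-13.800]
hi = A.hi+B.hi = [9.4+9.5, 16.3+9.5, 19.9+9.5] = [18.900,25.800,29.400]
diag = √(43.2²+43.2²+43.2²) = √5598.72 = 74.825

min=[-24.300,-17.400,-13.800] max=[18.900,25.800,29.400] diag=74.825


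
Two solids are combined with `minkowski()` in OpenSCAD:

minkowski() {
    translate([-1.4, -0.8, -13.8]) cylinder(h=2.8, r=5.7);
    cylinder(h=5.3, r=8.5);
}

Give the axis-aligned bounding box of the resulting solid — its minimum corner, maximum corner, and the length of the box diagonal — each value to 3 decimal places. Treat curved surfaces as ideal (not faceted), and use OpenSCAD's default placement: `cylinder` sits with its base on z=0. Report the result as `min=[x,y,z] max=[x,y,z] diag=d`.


min=[-15.600,-15.000,-13.800] max=[12.800,13.400,-5.700] diag=40.972

A = translate([-1.4, -0.8, -13.8]) cylinder(h=2.8, r=5.7) → bbox [-7.1,-6.5,-13.8] .. [4.3,4.9,-11]
B = cylinder(h=5.3, r=8.5) → bbox [-8.5,-8.5,0] .. [8.5,8.5,5.3]
lo = A.lo+B.lo = [-7.1-8.5, -6.5-8.5, -13.8+0] = [-15.600,-15.000,-13.800]
hi = A.hi+B.hi = [4.3+8.5, 4.9+8.5, -11+5.3] = [12.800,13.400,-5.700]
diag = √(28.4²+28.4²+8.1²) = √1678.73 = 40.972


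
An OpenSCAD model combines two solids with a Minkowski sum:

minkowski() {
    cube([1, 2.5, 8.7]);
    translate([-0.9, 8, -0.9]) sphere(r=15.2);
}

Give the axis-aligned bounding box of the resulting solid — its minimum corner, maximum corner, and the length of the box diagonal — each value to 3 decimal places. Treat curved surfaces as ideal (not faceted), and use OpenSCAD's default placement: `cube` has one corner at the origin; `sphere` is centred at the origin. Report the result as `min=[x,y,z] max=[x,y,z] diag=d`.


A = translate([-0.9, 8, -0.9]) sphere(r=15.2) → bbox [-16.1,-7.2,-16.1] .. [14.3,23.2,14.3]
B = cube([1, 2.5, 8.7]) → bbox [0,0,0] .. [1,2.5,8.7]
lo = A.lo+B.lo = [-16.1+0, -7.2+0, -16.1+0] = [-16.100,-7.200,-16.100]
hi = A.hi+B.hi = [14.3+1, 23.2+2.5, 14.3+8.7] = [15.300,25.700,23.000]
diag = √(31.4²+32.9²+39.1²) = √3597.18 = 59.976

min=[-16.100,-7.200,-16.100] max=[15.300,25.700,23.000] diag=59.976


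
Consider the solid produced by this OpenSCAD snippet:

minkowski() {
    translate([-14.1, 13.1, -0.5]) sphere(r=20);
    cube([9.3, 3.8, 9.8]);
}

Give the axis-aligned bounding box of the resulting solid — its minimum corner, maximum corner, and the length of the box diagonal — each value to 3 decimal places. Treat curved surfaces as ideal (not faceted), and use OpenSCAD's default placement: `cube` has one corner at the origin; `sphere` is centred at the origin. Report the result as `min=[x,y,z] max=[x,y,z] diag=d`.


min=[-34.100,-6.900,-20.500] max=[15.200,36.900,29.300] diag=82.638

A = translate([-14.1, 13.1, -0.5]) sphere(r=20) → bbox [-34.1,-6.9,-20.5] .. [5.9,33.1,19.5]
B = cube([9.3, 3.8, 9.8]) → bbox [0,0,0] .. [9.3,3.8,9.8]
lo = A.lo+B.lo = [-34.1+0, -6.9+0, -20.5+0] = [-34.100,-6.900,-20.500]
hi = A.hi+B.hi = [5.9+9.3, 33.1+3.8, 19.5+9.8] = [15.200,36.900,29.300]
diag = √(49.3²+43.8²+49.8²) = √6828.97 = 82.638


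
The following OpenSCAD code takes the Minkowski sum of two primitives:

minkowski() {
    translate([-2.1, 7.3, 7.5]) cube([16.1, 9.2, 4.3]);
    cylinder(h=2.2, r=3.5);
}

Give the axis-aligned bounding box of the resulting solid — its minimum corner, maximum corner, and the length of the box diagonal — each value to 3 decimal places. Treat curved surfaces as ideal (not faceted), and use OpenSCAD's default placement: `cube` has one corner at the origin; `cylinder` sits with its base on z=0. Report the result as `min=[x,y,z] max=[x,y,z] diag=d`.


A = translate([-2.1, 7.3, 7.5]) cube([16.1, 9.2, 4.3]) → bbox [-2.1,7.3,7.5] .. [14,16.5,11.8]
B = cylinder(h=2.2, r=3.5) → bbox [-3.5,-3.5,0] .. [3.5,3.5,2.2]
lo = A.lo+B.lo = [-2.1-3.5, 7.3-3.5, 7.5+0] = [-5.600,3.800,7.500]
hi = A.hi+B.hi = [14+3.5, 16.5+3.5, 11.8+2.2] = [17.500,20.000,14.000]
diag = √(23.1²+16.2²+6.5²) = √838.3 = 28.953

min=[-5.600,3.800,7.500] max=[17.500,20.000,14.000] diag=28.953


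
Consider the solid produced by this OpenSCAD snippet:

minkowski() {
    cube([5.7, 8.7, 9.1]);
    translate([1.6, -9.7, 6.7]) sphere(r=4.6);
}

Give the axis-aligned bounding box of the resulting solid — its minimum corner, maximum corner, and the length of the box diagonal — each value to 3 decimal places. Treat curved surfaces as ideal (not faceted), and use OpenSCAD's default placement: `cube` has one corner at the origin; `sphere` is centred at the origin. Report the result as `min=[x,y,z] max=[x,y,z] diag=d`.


A = translate([1.6, -9.7, 6.7]) sphere(r=4.6) → bbox [-3,-14.3,2.1] .. [6.2,-5.1,11.3]
B = cube([5.7, 8.7, 9.1]) → bbox [0,0,0] .. [5.7,8.7,9.1]
lo = A.lo+B.lo = [-3+0, -14.3+0, 2.1+0] = [-3.000,-14.300,2.100]
hi = A.hi+B.hi = [6.2+5.7, -5.1+8.7, 11.3+9.1] = [11.900,3.600,20.400]
diag = √(14.9²+17.9²+18.3²) = √877.31 = 29.619

min=[-3.000,-14.300,2.100] max=[11.900,3.600,20.400] diag=29.619


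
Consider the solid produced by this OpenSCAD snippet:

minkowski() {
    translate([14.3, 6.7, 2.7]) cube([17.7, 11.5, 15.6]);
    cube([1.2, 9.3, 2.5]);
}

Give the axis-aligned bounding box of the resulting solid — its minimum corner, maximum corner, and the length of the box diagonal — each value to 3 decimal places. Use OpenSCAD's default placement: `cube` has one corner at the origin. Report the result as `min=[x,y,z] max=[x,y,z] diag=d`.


A = translate([14.3, 6.7, 2.7]) cube([17.7, 11.5, 15.6]) → bbox [14.3,6.7,2.7] .. [32,18.2,18.3]
B = cube([1.2, 9.3, 2.5]) → bbox [0,0,0] .. [1.2,9.3,2.5]
lo = A.lo+B.lo = [14.3+0, 6.7+0, 2.7+0] = [14.300,6.700,2.700]
hi = A.hi+B.hi = [32+1.2, 18.2+9.3, 18.3+2.5] = [33.200,27.500,20.800]
diag = √(18.9²+20.8²+18.1²) = √1117.46 = 33.428

min=[14.300,6.700,2.700] max=[33.200,27.500,20.800] diag=33.428


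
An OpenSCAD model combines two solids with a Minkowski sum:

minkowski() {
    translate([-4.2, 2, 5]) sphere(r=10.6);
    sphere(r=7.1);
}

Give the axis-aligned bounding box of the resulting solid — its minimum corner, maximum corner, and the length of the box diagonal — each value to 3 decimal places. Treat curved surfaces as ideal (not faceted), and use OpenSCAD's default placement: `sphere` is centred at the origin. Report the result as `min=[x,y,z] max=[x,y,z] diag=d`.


A = translate([-4.2, 2, 5]) sphere(r=10.6) → bbox [-14.8,-8.6,-5.6] .. [6.4,12.6,15.6]
B = sphere(r=7.1) → bbox [-7.1,-7.1,-7.1] .. [7.1,7.1,7.1]
lo = A.lo+B.lo = [-14.8-7.1, -8.6-7.1, -5.6-7.1] = [-21.900,-15.700,-12.700]
hi = A.hi+B.hi = [6.4+7.1, 12.6+7.1, 15.6+7.1] = [13.500,19.700,22.700]
diag = √(35.4²+35.4²+35.4²) = √3759.48 = 61.315

min=[-21.900,-15.700,-12.700] max=[13.500,19.700,22.700] diag=61.315


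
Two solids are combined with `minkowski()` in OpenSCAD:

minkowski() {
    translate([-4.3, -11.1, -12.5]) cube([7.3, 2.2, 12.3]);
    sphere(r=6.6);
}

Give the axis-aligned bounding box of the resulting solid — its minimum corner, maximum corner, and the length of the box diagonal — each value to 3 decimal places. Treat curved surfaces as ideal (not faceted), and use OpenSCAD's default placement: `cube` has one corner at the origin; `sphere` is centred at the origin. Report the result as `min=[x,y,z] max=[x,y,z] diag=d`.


min=[-10.900,-17.700,-19.100] max=[9.600,-2.300,6.400] diag=36.162

A = translate([-4.3, -11.1, -12.5]) cube([7.3, 2.2, 12.3]) → bbox [-4.3,-11.1,-12.5] .. [3,-8.9,-0.2]
B = sphere(r=6.6) → bbox [-6.6,-6.6,-6.6] .. [6.6,6.6,6.6]
lo = A.lo+B.lo = [-4.3-6.6, -11.1-6.6, -12.5-6.6] = [-10.900,-17.700,-19.100]
hi = A.hi+B.hi = [3+6.6, -8.9+6.6, -0.2+6.6] = [9.600,-2.300,6.400]
diag = √(20.5²+15.4²+25.5²) = √1307.66 = 36.162


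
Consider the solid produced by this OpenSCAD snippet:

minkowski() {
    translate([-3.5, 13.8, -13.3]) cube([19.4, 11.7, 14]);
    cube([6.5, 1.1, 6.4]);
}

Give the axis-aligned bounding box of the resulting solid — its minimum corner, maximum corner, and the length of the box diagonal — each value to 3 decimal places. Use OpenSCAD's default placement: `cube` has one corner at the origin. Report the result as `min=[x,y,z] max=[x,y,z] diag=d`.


min=[-3.500,13.800,-13.300] max=[22.400,26.600,7.100] diag=35.367

A = translate([-3.5, 13.8, -13.3]) cube([19.4, 11.7, 14]) → bbox [-3.5,13.8,-13.3] .. [15.9,25.5,0.7]
B = cube([6.5, 1.1, 6.4]) → bbox [0,0,0] .. [6.5,1.1,6.4]
lo = A.lo+B.lo = [-3.5+0, 13.8+0, -13.3+0] = [-3.500,13.800,-13.300]
hi = A.hi+B.hi = [15.9+6.5, 25.5+1.1, 0.7+6.4] = [22.400,26.600,7.100]
diag = √(25.9²+12.8²+20.4²) = √1250.81 = 35.367


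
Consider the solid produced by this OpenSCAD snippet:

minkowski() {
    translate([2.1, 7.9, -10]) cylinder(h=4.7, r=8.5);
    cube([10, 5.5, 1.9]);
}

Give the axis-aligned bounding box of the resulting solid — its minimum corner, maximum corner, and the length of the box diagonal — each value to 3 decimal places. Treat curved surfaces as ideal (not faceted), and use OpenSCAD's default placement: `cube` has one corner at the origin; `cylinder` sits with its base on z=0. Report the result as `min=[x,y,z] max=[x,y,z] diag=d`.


A = translate([2.1, 7.9, -10]) cylinder(h=4.7, r=8.5) → bbox [-6.4,-0.6,-10] .. [10.6,16.4,-5.3]
B = cube([10, 5.5, 1.9]) → bbox [0,0,0] .. [10,5.5,1.9]
lo = A.lo+B.lo = [-6.4+0, -0.6+0, -10+0] = [-6.400,-0.600,-10.000]
hi = A.hi+B.hi = [10.6+10, 16.4+5.5, -5.3+1.9] = [20.600,21.900,-3.400]
diag = √(27²+22.5²+6.6²) = √1278.81 = 35.760

min=[-6.400,-0.600,-10.000] max=[20.600,21.900,-3.400] diag=35.760


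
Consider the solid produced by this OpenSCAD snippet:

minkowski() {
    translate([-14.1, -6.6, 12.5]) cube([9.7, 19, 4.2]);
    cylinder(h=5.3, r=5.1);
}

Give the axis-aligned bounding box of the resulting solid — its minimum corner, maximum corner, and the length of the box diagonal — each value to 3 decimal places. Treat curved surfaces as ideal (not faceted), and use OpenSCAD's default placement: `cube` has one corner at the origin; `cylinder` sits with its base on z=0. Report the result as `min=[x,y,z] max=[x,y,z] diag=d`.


A = translate([-14.1, -6.6, 12.5]) cube([9.7, 19, 4.2]) → bbox [-14.1,-6.6,12.5] .. [-4.4,12.4,16.7]
B = cylinder(h=5.3, r=5.1) → bbox [-5.1,-5.1,0] .. [5.1,5.1,5.3]
lo = A.lo+B.lo = [-14.1-5.1, -6.6-5.1, 12.5+0] = [-19.200,-11.700,12.500]
hi = A.hi+B.hi = [-4.4+5.1, 12.4+5.1, 16.7+5.3] = [0.700,17.500,22.000]
diag = √(19.9²+29.2²+9.5²) = √1338.9 = 36.591

min=[-19.200,-11.700,12.500] max=[0.700,17.500,22.000] diag=36.591


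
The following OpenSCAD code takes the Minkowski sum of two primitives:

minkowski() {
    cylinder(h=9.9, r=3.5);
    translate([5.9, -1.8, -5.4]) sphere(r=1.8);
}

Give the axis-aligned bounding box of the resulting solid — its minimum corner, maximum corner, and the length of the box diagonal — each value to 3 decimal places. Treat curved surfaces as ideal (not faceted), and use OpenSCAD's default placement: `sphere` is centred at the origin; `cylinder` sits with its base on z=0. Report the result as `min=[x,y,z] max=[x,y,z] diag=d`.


A = translate([5.9, -1.8, -5.4]) sphere(r=1.8) → bbox [4.1,-3.6,-7.2] .. [7.7,0,-3.6]
B = cylinder(h=9.9, r=3.5) → bbox [-3.5,-3.5,0] .. [3.5,3.5,9.9]
lo = A.lo+B.lo = [4.1-3.5, -3.6-3.5, -7.2+0] = [0.600,-7.100,-7.200]
hi = A.hi+B.hi = [7.7+3.5, 0+3.5, -3.6+9.9] = [11.200,3.500,6.300]
diag = √(10.6²+10.6²+13.5²) = √406.97 = 20.173

min=[0.600,-7.100,-7.200] max=[11.200,3.500,6.300] diag=20.173


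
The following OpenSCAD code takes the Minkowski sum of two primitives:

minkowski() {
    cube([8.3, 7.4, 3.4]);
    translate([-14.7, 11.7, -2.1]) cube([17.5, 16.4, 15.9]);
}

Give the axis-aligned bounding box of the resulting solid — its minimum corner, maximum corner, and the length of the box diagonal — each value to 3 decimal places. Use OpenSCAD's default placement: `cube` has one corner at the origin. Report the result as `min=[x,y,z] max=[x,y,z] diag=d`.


A = translate([-14.7, 11.7, -2.1]) cube([17.5, 16.4, 15.9]) → bbox [-14.7,11.7,-2.1] .. [2.8,28.1,13.8]
B = cube([8.3, 7.4, 3.4]) → bbox [0,0,0] .. [8.3,7.4,3.4]
lo = A.lo+B.lo = [-14.7+0, 11.7+0, -2.1+0] = [-14.700,11.700,-2.100]
hi = A.hi+B.hi = [2.8+8.3, 28.1+7.4, 13.8+3.4] = [11.100,35.500,17.200]
diag = √(25.8²+23.8²+19.3²) = √1604.57 = 40.057

min=[-14.700,11.700,-2.100] max=[11.100,35.500,17.200] diag=40.057


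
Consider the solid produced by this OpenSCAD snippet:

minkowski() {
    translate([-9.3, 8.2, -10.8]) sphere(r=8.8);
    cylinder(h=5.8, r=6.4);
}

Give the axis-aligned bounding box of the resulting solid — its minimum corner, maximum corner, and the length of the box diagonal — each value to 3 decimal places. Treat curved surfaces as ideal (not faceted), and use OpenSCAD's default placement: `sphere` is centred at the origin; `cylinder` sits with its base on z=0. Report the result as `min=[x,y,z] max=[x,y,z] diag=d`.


A = translate([-9.3, 8.2, -10.8]) sphere(r=8.8) → bbox [-18.1,-0.6,-19.6] .. [-0.5,17,-2]
B = cylinder(h=5.8, r=6.4) → bbox [-6.4,-6.4,0] .. [6.4,6.4,5.8]
lo = A.lo+B.lo = [-18.1-6.4, -0.6-6.4, -19.6+0] = [-24.500,-7.000,-19.600]
hi = A.hi+B.hi = [-0.5+6.4, 17+6.4, -2+5.8] = [5.900,23.400,3.800]
diag = √(30.4²+30.4²+23.4²) = √2395.88 = 48.948

min=[-24.500,-7.000,-19.600] max=[5.900,23.400,3.800] diag=48.948


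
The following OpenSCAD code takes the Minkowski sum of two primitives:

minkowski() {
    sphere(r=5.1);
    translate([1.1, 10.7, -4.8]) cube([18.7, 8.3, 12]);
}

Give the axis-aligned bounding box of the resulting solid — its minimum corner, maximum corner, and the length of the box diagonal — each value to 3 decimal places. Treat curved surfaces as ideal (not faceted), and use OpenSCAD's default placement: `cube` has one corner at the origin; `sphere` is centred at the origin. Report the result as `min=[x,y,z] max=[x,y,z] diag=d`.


min=[-4.000,5.600,-9.900] max=[24.900,24.100,12.300] diag=40.869

A = translate([1.1, 10.7, -4.8]) cube([18.7, 8.3, 12]) → bbox [1.1,10.7,-4.8] .. [19.8,19,7.2]
B = sphere(r=5.1) → bbox [-5.1,-5.1,-5.1] .. [5.1,5.1,5.1]
lo = A.lo+B.lo = [1.1-5.1, 10.7-5.1, -4.8-5.1] = [-4.000,5.600,-9.900]
hi = A.hi+B.hi = [19.8+5.1, 19+5.1, 7.2+5.1] = [24.900,24.100,12.300]
diag = √(28.9²+18.5²+22.2²) = √1670.3 = 40.869


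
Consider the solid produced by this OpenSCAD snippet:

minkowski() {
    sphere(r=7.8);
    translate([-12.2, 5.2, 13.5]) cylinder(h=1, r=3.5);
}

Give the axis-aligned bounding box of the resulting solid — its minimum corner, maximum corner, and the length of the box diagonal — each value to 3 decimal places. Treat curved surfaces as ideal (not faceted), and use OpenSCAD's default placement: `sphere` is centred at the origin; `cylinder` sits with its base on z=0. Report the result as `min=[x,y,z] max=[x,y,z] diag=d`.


A = translate([-12.2, 5.2, 13.5]) cylinder(h=1, r=3.5) → bbox [-15.7,1.7,13.5] .. [-8.7,8.7,14.5]
B = sphere(r=7.8) → bbox [-7.8,-7.8,-7.8] .. [7.8,7.8,7.8]
lo = A.lo+B.lo = [-15.7-7.8, 1.7-7.8, 13.5-7.8] = [-23.500,-6.100,5.700]
hi = A.hi+B.hi = [-8.7+7.8, 8.7+7.8, 14.5+7.8] = [-0.900,16.500,22.300]
diag = √(22.6²+22.6²+16.6²) = √1297.08 = 36.015

min=[-23.500,-6.100,5.700] max=[-0.900,16.500,22.300] diag=36.015


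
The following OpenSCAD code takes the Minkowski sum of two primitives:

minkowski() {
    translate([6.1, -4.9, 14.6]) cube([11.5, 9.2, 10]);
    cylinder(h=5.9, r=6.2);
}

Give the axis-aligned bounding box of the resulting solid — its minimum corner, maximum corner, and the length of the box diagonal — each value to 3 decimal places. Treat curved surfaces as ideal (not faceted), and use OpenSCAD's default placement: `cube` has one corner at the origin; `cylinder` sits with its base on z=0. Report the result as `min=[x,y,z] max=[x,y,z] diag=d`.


A = translate([6.1, -4.9, 14.6]) cube([11.5, 9.2, 10]) → bbox [6.1,-4.9,14.6] .. [17.6,4.3,24.6]
B = cylinder(h=5.9, r=6.2) → bbox [-6.2,-6.2,0] .. [6.2,6.2,5.9]
lo = A.lo+B.lo = [6.1-6.2, -4.9-6.2, 14.6+0] = [-0.100,-11.100,14.600]
hi = A.hi+B.hi = [17.6+6.2, 4.3+6.2, 24.6+5.9] = [23.800,10.500,30.500]
diag = √(23.9²+21.6²+15.9²) = √1290.58 = 35.925

min=[-0.100,-11.100,14.600] max=[23.800,10.500,30.500] diag=35.925


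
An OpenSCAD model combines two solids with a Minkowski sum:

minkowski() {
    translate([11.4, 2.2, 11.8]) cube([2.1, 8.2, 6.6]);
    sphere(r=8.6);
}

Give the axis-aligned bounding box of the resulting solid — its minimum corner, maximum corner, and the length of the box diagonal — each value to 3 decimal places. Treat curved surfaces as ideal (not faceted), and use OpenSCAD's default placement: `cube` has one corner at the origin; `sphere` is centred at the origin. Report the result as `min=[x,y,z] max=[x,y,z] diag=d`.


A = translate([11.4, 2.2, 11.8]) cube([2.1, 8.2, 6.6]) → bbox [11.4,2.2,11.8] .. [13.5,10.4,18.4]
B = sphere(r=8.6) → bbox [-8.6,-8.6,-8.6] .. [8.6,8.6,8.6]
lo = A.lo+B.lo = [11.4-8.6, 2.2-8.6, 11.8-8.6] = [2.800,-6.400,3.200]
hi = A.hi+B.hi = [13.5+8.6, 10.4+8.6, 18.4+8.6] = [22.100,19.000,27.000]
diag = √(19.3²+25.4²+23.8²) = √1584.09 = 39.801

min=[2.800,-6.400,3.200] max=[22.100,19.000,27.000] diag=39.801


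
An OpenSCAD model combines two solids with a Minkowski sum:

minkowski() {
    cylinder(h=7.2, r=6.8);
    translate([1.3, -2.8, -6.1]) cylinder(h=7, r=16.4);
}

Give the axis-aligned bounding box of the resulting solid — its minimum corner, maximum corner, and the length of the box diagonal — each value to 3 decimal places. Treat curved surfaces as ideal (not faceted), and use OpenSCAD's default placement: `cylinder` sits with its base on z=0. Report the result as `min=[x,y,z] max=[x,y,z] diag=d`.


A = translate([1.3, -2.8, -6.1]) cylinder(h=7, r=16.4) → bbox [-15.1,-19.2,-6.1] .. [17.7,13.6,0.9]
B = cylinder(h=7.2, r=6.8) → bbox [-6.8,-6.8,0] .. [6.8,6.8,7.2]
lo = A.lo+B.lo = [-15.1-6.8, -19.2-6.8, -6.1+0] = [-21.900,-26.000,-6.100]
hi = A.hi+B.hi = [17.7+6.8, 13.6+6.8, 0.9+7.2] = [24.500,20.400,8.100]
diag = √(46.4²+46.4²+14.2²) = √4507.56 = 67.138

min=[-21.900,-26.000,-6.100] max=[24.500,20.400,8.100] diag=67.138


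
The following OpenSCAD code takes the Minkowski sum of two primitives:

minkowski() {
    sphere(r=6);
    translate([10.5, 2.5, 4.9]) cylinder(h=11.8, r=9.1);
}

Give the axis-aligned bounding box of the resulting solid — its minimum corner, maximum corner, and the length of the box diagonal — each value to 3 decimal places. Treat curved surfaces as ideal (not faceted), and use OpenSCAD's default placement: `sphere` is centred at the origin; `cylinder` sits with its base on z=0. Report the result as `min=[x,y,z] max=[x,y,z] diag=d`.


min=[-4.600,-12.600,-1.100] max=[25.600,17.600,22.700] diag=48.893

A = translate([10.5, 2.5, 4.9]) cylinder(h=11.8, r=9.1) → bbox [1.4,-6.6,4.9] .. [19.6,11.6,16.7]
B = sphere(r=6) → bbox [-6,-6,-6] .. [6,6,6]
lo = A.lo+B.lo = [1.4-6, -6.6-6, 4.9-6] = [-4.600,-12.600,-1.100]
hi = A.hi+B.hi = [19.6+6, 11.6+6, 16.7+6] = [25.600,17.600,22.700]
diag = √(30.2²+30.2²+23.8²) = √2390.52 = 48.893


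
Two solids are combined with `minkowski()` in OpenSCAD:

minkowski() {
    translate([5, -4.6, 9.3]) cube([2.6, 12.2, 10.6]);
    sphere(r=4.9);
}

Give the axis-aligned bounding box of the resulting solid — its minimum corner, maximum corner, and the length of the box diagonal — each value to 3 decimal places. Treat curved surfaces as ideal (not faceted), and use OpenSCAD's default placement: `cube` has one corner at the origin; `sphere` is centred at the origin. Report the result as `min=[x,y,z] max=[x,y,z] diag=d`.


min=[0.100,-9.500,4.400] max=[12.500,12.500,24.800] diag=32.464

A = translate([5, -4.6, 9.3]) cube([2.6, 12.2, 10.6]) → bbox [5,-4.6,9.3] .. [7.6,7.6,19.9]
B = sphere(r=4.9) → bbox [-4.9,-4.9,-4.9] .. [4.9,4.9,4.9]
lo = A.lo+B.lo = [5-4.9, -4.6-4.9, 9.3-4.9] = [0.100,-9.500,4.400]
hi = A.hi+B.hi = [7.6+4.9, 7.6+4.9, 19.9+4.9] = [12.500,12.500,24.800]
diag = √(12.4²+22²+20.4²) = √1053.92 = 32.464


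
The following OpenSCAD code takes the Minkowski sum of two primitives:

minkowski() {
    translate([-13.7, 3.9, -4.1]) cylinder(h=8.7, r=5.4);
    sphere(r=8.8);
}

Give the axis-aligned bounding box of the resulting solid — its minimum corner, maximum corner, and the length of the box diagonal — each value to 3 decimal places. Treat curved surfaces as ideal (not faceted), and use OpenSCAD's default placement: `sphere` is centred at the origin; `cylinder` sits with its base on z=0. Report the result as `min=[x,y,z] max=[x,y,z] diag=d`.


min=[-27.900,-10.300,-12.900] max=[0.500,18.100,13.400] diag=48.008

A = translate([-13.7, 3.9, -4.1]) cylinder(h=8.7, r=5.4) → bbox [-19.1,-1.5,-4.1] .. [-8.3,9.3,4.6]
B = sphere(r=8.8) → bbox [-8.8,-8.8,-8.8] .. [8.8,8.8,8.8]
lo = A.lo+B.lo = [-19.1-8.8, -1.5-8.8, -4.1-8.8] = [-27.900,-10.300,-12.900]
hi = A.hi+B.hi = [-8.3+8.8, 9.3+8.8, 4.6+8.8] = [0.500,18.100,13.400]
diag = √(28.4²+28.4²+26.3²) = √2304.81 = 48.008


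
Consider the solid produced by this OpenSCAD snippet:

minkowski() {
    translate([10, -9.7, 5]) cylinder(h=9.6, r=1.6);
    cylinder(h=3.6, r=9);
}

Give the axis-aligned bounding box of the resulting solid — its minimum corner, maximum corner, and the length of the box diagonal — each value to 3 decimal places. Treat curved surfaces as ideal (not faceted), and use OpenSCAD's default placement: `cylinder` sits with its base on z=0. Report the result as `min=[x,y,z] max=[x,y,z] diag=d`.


min=[-0.600,-20.300,5.000] max=[20.600,0.900,18.200] diag=32.759

A = translate([10, -9.7, 5]) cylinder(h=9.6, r=1.6) → bbox [8.4,-11.3,5] .. [11.6,-8.1,14.6]
B = cylinder(h=3.6, r=9) → bbox [-9,-9,0] .. [9,9,3.6]
lo = A.lo+B.lo = [8.4-9, -11.3-9, 5+0] = [-0.600,-20.300,5.000]
hi = A.hi+B.hi = [11.6+9, -8.1+9, 14.6+3.6] = [20.600,0.900,18.200]
diag = √(21.2²+21.2²+13.2²) = √1073.12 = 32.759


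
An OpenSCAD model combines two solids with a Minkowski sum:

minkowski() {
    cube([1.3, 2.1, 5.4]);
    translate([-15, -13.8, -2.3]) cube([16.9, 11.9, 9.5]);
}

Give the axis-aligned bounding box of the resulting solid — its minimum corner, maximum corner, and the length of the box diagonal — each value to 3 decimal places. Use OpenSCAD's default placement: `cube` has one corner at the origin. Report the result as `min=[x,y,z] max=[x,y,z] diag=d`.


A = translate([-15, -13.8, -2.3]) cube([16.9, 11.9, 9.5]) → bbox [-15,-13.8,-2.3] .. [1.9,-1.9,7.2]
B = cube([1.3, 2.1, 5.4]) → bbox [0,0,0] .. [1.3,2.1,5.4]
lo = A.lo+B.lo = [-15+0, -13.8+0, -2.3+0] = [-15.000,-13.800,-2.300]
hi = A.hi+B.hi = [1.9+1.3, -1.9+2.1, 7.2+5.4] = [3.200,0.200,12.600]
diag = √(18.2²+14²+14.9²) = √749.25 = 27.372

min=[-15.000,-13.800,-2.300] max=[3.200,0.200,12.600] diag=27.372


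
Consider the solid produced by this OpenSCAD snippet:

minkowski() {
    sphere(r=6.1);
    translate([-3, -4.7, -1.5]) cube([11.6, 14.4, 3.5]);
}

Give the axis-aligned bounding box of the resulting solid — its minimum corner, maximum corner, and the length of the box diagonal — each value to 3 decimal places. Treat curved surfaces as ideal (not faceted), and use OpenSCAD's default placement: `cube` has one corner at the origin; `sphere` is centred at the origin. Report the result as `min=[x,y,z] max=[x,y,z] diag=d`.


A = translate([-3, -4.7, -1.5]) cube([11.6, 14.4, 3.5]) → bbox [-3,-4.7,-1.5] .. [8.6,9.7,2]
B = sphere(r=6.1) → bbox [-6.1,-6.1,-6.1] .. [6.1,6.1,6.1]
lo = A.lo+B.lo = [-3-6.1, -4.7-6.1, -1.5-6.1] = [-9.100,-10.800,-7.600]
hi = A.hi+B.hi = [8.6+6.1, 9.7+6.1, 2+6.1] = [14.700,15.800,8.100]
diag = √(23.8²+26.6²+15.7²) = √1520.49 = 38.993

min=[-9.100,-10.800,-7.600] max=[14.700,15.800,8.100] diag=38.993


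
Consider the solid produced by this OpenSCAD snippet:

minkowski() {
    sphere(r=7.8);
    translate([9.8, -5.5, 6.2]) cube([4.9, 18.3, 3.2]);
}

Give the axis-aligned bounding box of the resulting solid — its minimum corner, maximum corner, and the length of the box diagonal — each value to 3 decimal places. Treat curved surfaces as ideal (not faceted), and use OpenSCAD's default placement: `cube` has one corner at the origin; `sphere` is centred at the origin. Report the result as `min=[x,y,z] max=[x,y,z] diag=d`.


min=[2.000,-13.300,-1.600] max=[22.500,20.600,17.200] diag=43.851

A = translate([9.8, -5.5, 6.2]) cube([4.9, 18.3, 3.2]) → bbox [9.8,-5.5,6.2] .. [14.7,12.8,9.4]
B = sphere(r=7.8) → bbox [-7.8,-7.8,-7.8] .. [7.8,7.8,7.8]
lo = A.lo+B.lo = [9.8-7.8, -5.5-7.8, 6.2-7.8] = [2.000,-13.300,-1.600]
hi = A.hi+B.hi = [14.7+7.8, 12.8+7.8, 9.4+7.8] = [22.500,20.600,17.200]
diag = √(20.5²+33.9²+18.8²) = √1922.9 = 43.851


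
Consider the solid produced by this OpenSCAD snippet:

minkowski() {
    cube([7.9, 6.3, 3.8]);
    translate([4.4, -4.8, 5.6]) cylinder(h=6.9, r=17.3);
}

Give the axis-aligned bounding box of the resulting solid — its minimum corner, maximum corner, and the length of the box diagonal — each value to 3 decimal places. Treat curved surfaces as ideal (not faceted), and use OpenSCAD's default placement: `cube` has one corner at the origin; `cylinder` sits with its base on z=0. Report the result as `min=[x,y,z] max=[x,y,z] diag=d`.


A = translate([4.4, -4.8, 5.6]) cylinder(h=6.9, r=17.3) → bbox [-12.9,-22.1,5.6] .. [21.7,12.5,12.5]
B = cube([7.9, 6.3, 3.8]) → bbox [0,0,0] .. [7.9,6.3,3.8]
lo = A.lo+B.lo = [-12.9+0, -22.1+0, 5.6+0] = [-12.900,-22.100,5.600]
hi = A.hi+B.hi = [21.7+7.9, 12.5+6.3, 12.5+3.8] = [29.600,18.800,16.300]
diag = √(42.5²+40.9²+10.7²) = √3593.55 = 59.946

min=[-12.900,-22.100,5.600] max=[29.600,18.800,16.300] diag=59.946


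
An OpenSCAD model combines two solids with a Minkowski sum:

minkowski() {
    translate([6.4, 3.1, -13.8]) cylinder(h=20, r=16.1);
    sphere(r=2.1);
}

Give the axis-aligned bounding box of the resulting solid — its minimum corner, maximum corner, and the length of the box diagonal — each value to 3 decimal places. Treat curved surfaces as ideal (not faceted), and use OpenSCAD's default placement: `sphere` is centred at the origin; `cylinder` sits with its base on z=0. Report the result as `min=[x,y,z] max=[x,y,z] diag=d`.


A = translate([6.4, 3.1, -13.8]) cylinder(h=20, r=16.1) → bbox [-9.7,-13,-13.8] .. [22.5,19.2,6.2]
B = sphere(r=2.1) → bbox [-2.1,-2.1,-2.1] .. [2.1,2.1,2.1]
lo = A.lo+B.lo = [-9.7-2.1, -13-2.1, -13.8-2.1] = [-11.800,-15.100,-15.900]
hi = A.hi+B.hi = [22.5+2.1, 19.2+2.1, 6.2+2.1] = [24.600,21.300,8.300]
diag = √(36.4²+36.4²+24.2²) = √3235.56 = 56.882

min=[-11.800,-15.100,-15.900] max=[24.600,21.300,8.300] diag=56.882


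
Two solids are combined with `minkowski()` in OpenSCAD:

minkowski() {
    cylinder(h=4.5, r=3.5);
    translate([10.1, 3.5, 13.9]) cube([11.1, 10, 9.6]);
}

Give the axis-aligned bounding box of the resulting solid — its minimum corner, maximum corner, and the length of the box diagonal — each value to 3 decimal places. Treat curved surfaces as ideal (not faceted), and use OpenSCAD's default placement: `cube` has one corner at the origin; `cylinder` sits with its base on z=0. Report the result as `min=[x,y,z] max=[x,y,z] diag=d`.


min=[6.600,0.000,13.900] max=[24.700,17.000,28.000] diag=28.556

A = translate([10.1, 3.5, 13.9]) cube([11.1, 10, 9.6]) → bbox [10.1,3.5,13.9] .. [21.2,13.5,23.5]
B = cylinder(h=4.5, r=3.5) → bbox [-3.5,-3.5,0] .. [3.5,3.5,4.5]
lo = A.lo+B.lo = [10.1-3.5, 3.5-3.5, 13.9+0] = [6.600,0.000,13.900]
hi = A.hi+B.hi = [21.2+3.5, 13.5+3.5, 23.5+4.5] = [24.700,17.000,28.000]
diag = √(18.1²+17²+14.1²) = √815.42 = 28.556


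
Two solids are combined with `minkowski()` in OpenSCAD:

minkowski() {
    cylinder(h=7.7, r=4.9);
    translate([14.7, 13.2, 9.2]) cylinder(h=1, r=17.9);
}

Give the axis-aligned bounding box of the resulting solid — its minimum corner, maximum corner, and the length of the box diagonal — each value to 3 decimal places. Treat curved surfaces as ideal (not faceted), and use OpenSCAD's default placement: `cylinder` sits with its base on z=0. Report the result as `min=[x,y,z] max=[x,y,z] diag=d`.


A = translate([14.7, 13.2, 9.2]) cylinder(h=1, r=17.9) → bbox [-3.2,-4.7,9.2] .. [32.6,31.1,10.2]
B = cylinder(h=7.7, r=4.9) → bbox [-4.9,-4.9,0] .. [4.9,4.9,7.7]
lo = A.lo+B.lo = [-3.2-4.9, -4.7-4.9, 9.2+0] = [-8.100,-9.600,9.200]
hi = A.hi+B.hi = [32.6+4.9, 31.1+4.9, 10.2+7.7] = [37.500,36.000,17.900]
diag = √(45.6²+45.6²+8.7²) = √4234.41 = 65.072

min=[-8.100,-9.600,9.200] max=[37.500,36.000,17.900] diag=65.072


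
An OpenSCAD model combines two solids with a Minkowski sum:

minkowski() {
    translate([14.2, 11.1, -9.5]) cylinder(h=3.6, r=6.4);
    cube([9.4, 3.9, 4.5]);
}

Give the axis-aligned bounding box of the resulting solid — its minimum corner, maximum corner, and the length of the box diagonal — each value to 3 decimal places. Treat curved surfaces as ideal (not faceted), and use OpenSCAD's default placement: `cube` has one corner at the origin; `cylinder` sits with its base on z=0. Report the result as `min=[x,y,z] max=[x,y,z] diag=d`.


min=[7.800,4.700,-9.500] max=[30.000,21.400,-1.400] diag=28.937

A = translate([14.2, 11.1, -9.5]) cylinder(h=3.6, r=6.4) → bbox [7.8,4.7,-9.5] .. [20.6,17.5,-5.9]
B = cube([9.4, 3.9, 4.5]) → bbox [0,0,0] .. [9.4,3.9,4.5]
lo = A.lo+B.lo = [7.8+0, 4.7+0, -9.5+0] = [7.800,4.700,-9.500]
hi = A.hi+B.hi = [20.6+9.4, 17.5+3.9, -5.9+4.5] = [30.000,21.400,-1.400]
diag = √(22.2²+16.7²+8.1²) = √837.34 = 28.937


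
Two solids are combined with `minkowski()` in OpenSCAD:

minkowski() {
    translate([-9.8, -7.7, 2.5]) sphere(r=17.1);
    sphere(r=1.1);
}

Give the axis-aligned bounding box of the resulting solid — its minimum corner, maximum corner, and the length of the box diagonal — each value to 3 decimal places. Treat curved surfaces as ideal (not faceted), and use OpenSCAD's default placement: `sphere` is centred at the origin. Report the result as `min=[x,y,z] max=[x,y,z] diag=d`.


A = translate([-9.8, -7.7, 2.5]) sphere(r=17.1) → bbox [-26.9,-24.8,-14.6] .. [7.3,9.4,19.6]
B = sphere(r=1.1) → bbox [-1.1,-1.1,-1.1] .. [1.1,1.1,1.1]
lo = A.lo+B.lo = [-26.9-1.1, -24.8-1.1, -14.6-1.1] = [-28.000,-25.900,-15.700]
hi = A.hi+B.hi = [7.3+1.1, 9.4+1.1, 19.6+1.1] = [8.400,10.500,20.700]
diag = √(36.4²+36.4²+36.4²) = √3974.88 = 63.047

min=[-28.000,-25.900,-15.700] max=[8.400,10.500,20.700] diag=63.047


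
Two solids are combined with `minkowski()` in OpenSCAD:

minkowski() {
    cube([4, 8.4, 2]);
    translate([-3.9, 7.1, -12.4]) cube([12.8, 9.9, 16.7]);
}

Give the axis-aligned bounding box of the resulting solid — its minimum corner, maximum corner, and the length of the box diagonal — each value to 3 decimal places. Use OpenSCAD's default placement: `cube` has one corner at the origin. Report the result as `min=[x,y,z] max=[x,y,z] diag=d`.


min=[-3.900,7.100,-12.400] max=[12.900,25.400,6.300] diag=31.094

A = translate([-3.9, 7.1, -12.4]) cube([12.8, 9.9, 16.7]) → bbox [-3.9,7.1,-12.4] .. [8.9,17,4.3]
B = cube([4, 8.4, 2]) → bbox [0,0,0] .. [4,8.4,2]
lo = A.lo+B.lo = [-3.9+0, 7.1+0, -12.4+0] = [-3.900,7.100,-12.400]
hi = A.hi+B.hi = [8.9+4, 17+8.4, 4.3+2] = [12.900,25.400,6.300]
diag = √(16.8²+18.3²+18.7²) = √966.82 = 31.094


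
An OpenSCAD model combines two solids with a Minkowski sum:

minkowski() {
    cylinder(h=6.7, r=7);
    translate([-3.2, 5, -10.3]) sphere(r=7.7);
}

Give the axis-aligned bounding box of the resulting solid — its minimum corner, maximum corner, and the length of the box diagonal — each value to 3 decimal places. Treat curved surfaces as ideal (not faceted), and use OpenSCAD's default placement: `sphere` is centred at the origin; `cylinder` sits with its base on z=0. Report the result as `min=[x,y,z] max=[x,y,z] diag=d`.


A = translate([-3.2, 5, -10.3]) sphere(r=7.7) → bbox [-10.9,-2.7,-18] .. [4.5,12.7,-2.6]
B = cylinder(h=6.7, r=7) → bbox [-7,-7,0] .. [7,7,6.7]
lo = A.lo+B.lo = [-10.9-7, -2.7-7, -18+0] = [-17.900,-9.700,-18.000]
hi = A.hi+B.hi = [4.5+7, 12.7+7, -2.6+6.7] = [11.500,19.700,4.100]
diag = √(29.4²+29.4²+22.1²) = √2217.13 = 47.086

min=[-17.900,-9.700,-18.000] max=[11.500,19.700,4.100] diag=47.086


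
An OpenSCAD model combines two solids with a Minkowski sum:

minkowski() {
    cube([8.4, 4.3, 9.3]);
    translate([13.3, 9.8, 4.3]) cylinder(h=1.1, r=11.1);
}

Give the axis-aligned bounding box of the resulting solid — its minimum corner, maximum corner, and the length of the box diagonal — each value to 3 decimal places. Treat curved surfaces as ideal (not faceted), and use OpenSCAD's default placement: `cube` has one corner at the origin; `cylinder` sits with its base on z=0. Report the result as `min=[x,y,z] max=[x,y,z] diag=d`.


A = translate([13.3, 9.8, 4.3]) cylinder(h=1.1, r=11.1) → bbox [2.2,-1.3,4.3] .. [24.4,20.9,5.4]
B = cube([8.4, 4.3, 9.3]) → bbox [0,0,0] .. [8.4,4.3,9.3]
lo = A.lo+B.lo = [2.2+0, -1.3+0, 4.3+0] = [2.200,-1.300,4.300]
hi = A.hi+B.hi = [24.4+8.4, 20.9+4.3, 5.4+9.3] = [32.800,25.200,14.700]
diag = √(30.6²+26.5²+10.4²) = √1746.77 = 41.794

min=[2.200,-1.300,4.300] max=[32.800,25.200,14.700] diag=41.794


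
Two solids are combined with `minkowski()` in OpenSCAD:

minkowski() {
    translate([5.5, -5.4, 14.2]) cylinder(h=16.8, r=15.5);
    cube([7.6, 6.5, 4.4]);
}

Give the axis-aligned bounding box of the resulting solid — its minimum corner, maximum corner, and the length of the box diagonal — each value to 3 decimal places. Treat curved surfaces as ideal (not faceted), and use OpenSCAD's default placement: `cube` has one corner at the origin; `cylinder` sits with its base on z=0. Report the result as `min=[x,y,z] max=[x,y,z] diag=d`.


A = translate([5.5, -5.4, 14.2]) cylinder(h=16.8, r=15.5) → bbox [-10,-20.9,14.2] .. [21,10.1,31]
B = cube([7.6, 6.5, 4.4]) → bbox [0,0,0] .. [7.6,6.5,4.4]
lo = A.lo+B.lo = [-10+0, -20.9+0, 14.2+0] = [-10.000,-20.900,14.200]
hi = A.hi+B.hi = [21+7.6, 10.1+6.5, 31+4.4] = [28.600,16.600,35.400]
diag = √(38.6²+37.5²+21.2²) = √3345.65 = 57.842

min=[-10.000,-20.900,14.200] max=[28.600,16.600,35.400] diag=57.842


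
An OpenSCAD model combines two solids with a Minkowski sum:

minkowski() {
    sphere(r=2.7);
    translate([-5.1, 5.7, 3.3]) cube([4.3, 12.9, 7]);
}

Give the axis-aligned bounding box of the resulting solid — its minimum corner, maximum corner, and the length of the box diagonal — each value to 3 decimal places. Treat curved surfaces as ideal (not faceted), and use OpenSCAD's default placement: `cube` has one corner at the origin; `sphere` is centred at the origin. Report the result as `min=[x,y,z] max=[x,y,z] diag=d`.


A = translate([-5.1, 5.7, 3.3]) cube([4.3, 12.9, 7]) → bbox [-5.1,5.7,3.3] .. [-0.8,18.6,10.3]
B = sphere(r=2.7) → bbox [-2.7,-2.7,-2.7] .. [2.7,2.7,2.7]
lo = A.lo+B.lo = [-5.1-2.7, 5.7-2.7, 3.3-2.7] = [-7.800,3.000,0.600]
hi = A.hi+B.hi = [-0.8+2.7, 18.6+2.7, 10.3+2.7] = [1.900,21.300,13.000]
diag = √(9.7²+18.3²+12.4²) = √582.74 = 24.140

min=[-7.800,3.000,0.600] max=[1.900,21.300,13.000] diag=24.140


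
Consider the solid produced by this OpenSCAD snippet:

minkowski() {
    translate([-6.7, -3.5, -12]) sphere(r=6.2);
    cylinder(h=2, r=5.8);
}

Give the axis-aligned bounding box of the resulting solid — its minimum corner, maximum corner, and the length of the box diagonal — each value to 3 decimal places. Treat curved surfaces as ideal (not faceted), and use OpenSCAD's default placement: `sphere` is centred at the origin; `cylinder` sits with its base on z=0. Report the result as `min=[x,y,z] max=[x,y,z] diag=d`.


min=[-18.700,-15.500,-18.200] max=[5.300,8.500,-3.800] diag=36.869

A = translate([-6.7, -3.5, -12]) sphere(r=6.2) → bbox [-12.9,-9.7,-18.2] .. [-0.5,2.7,-5.8]
B = cylinder(h=2, r=5.8) → bbox [-5.8,-5.8,0] .. [5.8,5.8,2]
lo = A.lo+B.lo = [-12.9-5.8, -9.7-5.8, -18.2+0] = [-18.700,-15.500,-18.200]
hi = A.hi+B.hi = [-0.5+5.8, 2.7+5.8, -5.8+2] = [5.300,8.500,-3.800]
diag = √(24²+24²+14.4²) = √1359.36 = 36.869
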